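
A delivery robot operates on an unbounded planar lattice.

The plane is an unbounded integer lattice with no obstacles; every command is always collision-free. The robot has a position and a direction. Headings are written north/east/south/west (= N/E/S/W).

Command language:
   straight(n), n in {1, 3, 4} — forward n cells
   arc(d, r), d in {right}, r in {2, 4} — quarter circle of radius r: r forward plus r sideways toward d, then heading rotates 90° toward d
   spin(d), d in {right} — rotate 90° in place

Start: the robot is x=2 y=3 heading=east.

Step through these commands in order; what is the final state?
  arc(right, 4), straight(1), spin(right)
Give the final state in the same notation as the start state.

x=6 y=-2 heading=west

from: x=2 y=3 heading=east
step 1 (arc(right, 4)): x=6 y=-1 heading=south
step 2 (straight(1)): x=6 y=-2 heading=south
step 3 (spin(right)): x=6 y=-2 heading=west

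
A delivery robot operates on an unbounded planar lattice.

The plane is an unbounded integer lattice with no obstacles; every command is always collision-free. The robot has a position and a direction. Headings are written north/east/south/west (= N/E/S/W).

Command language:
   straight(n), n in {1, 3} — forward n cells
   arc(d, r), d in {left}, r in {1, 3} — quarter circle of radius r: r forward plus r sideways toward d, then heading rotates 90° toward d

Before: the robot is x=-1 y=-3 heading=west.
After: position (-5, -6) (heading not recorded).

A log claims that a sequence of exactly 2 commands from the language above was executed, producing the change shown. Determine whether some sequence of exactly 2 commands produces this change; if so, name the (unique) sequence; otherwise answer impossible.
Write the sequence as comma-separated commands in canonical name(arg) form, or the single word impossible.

key: running arc(left, 3) before straight(1) would end elsewhere — order is forced
from: x=-1 y=-3 heading=west
t=1 straight(1) ⇒ x=-2 y=-3 heading=west
t=2 arc(left, 3) ⇒ x=-5 y=-6 heading=south
uniquely the one of 16 2-step routes that fits.

straight(1), arc(left, 3)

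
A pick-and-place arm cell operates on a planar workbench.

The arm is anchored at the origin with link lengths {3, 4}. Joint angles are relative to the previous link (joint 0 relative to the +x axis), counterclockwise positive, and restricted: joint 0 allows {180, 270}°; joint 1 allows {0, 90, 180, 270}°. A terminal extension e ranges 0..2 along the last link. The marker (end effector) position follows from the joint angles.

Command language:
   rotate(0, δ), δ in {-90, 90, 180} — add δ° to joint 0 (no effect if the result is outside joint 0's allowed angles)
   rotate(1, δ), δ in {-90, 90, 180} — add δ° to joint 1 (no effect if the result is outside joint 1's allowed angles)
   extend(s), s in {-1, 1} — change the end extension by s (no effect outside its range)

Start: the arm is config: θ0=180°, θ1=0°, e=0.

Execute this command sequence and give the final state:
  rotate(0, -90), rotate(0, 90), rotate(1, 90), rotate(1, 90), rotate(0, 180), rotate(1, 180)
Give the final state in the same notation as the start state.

config: θ0=270°, θ1=0°, e=0

start: config: θ0=180°, θ1=0°, e=0
1. rotate(0, -90) → config: θ0=180°, θ1=0°, e=0
2. rotate(0, 90) → config: θ0=270°, θ1=0°, e=0
3. rotate(1, 90) → config: θ0=270°, θ1=90°, e=0
4. rotate(1, 90) → config: θ0=270°, θ1=180°, e=0
5. rotate(0, 180) → config: θ0=270°, θ1=180°, e=0
6. rotate(1, 180) → config: θ0=270°, θ1=0°, e=0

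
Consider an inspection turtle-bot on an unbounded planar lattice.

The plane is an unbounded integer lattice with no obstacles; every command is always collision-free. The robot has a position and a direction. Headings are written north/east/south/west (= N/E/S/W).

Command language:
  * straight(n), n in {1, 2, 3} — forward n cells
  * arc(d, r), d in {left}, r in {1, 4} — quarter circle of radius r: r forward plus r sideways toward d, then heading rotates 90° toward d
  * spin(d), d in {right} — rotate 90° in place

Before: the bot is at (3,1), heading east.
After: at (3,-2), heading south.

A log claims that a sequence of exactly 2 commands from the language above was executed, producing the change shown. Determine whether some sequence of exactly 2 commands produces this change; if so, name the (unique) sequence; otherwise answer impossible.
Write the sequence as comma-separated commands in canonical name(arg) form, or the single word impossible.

spin(right), straight(3)

key: order matters: swapping spin(right) and straight(3) lands elsewhere
from: at (3,1), heading east
[1] after spin(right): at (3,1), heading south
[2] after straight(3): at (3,-2), heading south
no rival 2-sequence matches.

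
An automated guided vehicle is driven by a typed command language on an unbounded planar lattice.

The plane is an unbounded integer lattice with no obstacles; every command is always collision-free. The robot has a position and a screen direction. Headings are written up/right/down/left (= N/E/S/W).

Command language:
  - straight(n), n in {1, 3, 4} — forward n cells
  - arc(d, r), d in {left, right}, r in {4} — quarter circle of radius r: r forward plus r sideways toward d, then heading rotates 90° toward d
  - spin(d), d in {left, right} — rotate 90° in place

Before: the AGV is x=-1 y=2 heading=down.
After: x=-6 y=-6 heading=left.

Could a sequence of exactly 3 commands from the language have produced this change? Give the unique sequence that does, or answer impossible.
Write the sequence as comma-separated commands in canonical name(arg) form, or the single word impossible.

key: position moved to (-6,-6) AND the heading swung to W — translation plus rotation needed
from: x=-1 y=2 heading=down
step 1 (straight(4)): x=-1 y=-2 heading=down
step 2 (arc(right, 4)): x=-5 y=-6 heading=left
step 3 (straight(1)): x=-6 y=-6 heading=left
uniquely the one of 343 3-step routes that fits.

straight(4), arc(right, 4), straight(1)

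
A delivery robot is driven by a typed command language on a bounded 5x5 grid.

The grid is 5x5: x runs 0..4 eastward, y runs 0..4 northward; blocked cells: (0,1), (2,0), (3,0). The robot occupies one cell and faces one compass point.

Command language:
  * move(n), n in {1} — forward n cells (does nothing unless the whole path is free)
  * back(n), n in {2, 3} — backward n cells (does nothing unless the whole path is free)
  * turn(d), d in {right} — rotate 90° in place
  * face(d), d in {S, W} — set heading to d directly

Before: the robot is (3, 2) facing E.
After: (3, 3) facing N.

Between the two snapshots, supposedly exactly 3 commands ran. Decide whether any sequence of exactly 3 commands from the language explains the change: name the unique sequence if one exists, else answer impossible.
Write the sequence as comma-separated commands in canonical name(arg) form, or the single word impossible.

face(W), turn(right), move(1)

key: position moved to (3,3) AND the heading swung to N — translation plus rotation needed
start: (3, 2) facing E
[1] after face(W): (3, 2) facing W
[2] after turn(right): (3, 2) facing N
[3] after move(1): (3, 3) facing N
all 216 alternatives checked — unique.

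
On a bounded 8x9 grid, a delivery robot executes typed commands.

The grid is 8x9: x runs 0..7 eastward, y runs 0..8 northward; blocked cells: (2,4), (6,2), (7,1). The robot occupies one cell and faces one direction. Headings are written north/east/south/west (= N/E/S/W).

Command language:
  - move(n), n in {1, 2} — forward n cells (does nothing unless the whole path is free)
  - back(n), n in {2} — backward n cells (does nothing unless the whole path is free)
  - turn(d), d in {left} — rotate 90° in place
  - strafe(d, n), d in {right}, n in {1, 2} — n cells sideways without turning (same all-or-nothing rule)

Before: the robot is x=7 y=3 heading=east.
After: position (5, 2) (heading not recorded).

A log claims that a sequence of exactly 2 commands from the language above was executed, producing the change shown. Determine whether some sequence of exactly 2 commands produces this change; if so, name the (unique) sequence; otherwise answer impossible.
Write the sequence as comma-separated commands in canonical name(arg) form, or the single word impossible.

back(2), strafe(right, 1)

key: order matters: swapping back(2) and strafe(right, 1) lands elsewhere
begin: x=7 y=3 heading=east
step 1 (back(2)): x=5 y=3 heading=east
step 2 (strafe(right, 1)): x=5 y=2 heading=east
all 36 alternatives checked — unique.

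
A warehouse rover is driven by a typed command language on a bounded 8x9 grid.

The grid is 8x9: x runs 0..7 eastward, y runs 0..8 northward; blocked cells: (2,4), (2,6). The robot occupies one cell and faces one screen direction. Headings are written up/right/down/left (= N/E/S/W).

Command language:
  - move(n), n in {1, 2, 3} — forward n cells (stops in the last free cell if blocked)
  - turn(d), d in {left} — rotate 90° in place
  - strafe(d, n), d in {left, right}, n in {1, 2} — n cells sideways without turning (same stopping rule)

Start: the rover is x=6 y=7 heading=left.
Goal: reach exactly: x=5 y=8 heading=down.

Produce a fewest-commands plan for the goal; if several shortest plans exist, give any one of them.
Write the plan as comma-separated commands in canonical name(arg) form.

strafe(right, 1), move(1), turn(left)

initial: x=6 y=7 heading=left
t=1 strafe(right, 1) ⇒ x=6 y=8 heading=left
t=2 move(1) ⇒ x=5 y=8 heading=left
t=3 turn(left) ⇒ x=5 y=8 heading=down
minimal: 3 command(s), checked below 3.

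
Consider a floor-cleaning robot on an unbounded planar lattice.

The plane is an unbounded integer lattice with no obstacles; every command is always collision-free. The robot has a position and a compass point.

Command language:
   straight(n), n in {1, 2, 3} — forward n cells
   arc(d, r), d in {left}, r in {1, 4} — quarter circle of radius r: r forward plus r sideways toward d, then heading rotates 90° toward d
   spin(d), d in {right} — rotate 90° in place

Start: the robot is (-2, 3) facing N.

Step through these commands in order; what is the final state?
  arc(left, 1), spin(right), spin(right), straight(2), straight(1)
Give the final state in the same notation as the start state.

(0, 4) facing E

initial: (-2, 3) facing N
1. arc(left, 1) → (-3, 4) facing W
2. spin(right) → (-3, 4) facing N
3. spin(right) → (-3, 4) facing E
4. straight(2) → (-1, 4) facing E
5. straight(1) → (0, 4) facing E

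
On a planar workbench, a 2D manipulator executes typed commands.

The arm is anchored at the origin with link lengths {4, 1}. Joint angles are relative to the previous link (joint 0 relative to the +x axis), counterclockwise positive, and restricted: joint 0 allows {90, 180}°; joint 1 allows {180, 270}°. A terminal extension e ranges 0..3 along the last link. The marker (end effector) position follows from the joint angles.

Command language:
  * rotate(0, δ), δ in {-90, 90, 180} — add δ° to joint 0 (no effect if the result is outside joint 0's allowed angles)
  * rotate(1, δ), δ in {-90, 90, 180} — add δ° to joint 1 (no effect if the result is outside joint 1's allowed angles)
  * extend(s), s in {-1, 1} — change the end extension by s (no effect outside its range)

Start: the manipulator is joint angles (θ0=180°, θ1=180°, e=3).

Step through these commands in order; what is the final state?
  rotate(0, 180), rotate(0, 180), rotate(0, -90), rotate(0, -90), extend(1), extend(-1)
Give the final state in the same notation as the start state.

joint angles (θ0=90°, θ1=180°, e=2)

begin: joint angles (θ0=180°, θ1=180°, e=3)
t=1 rotate(0, 180) ⇒ joint angles (θ0=180°, θ1=180°, e=3)
t=2 rotate(0, 180) ⇒ joint angles (θ0=180°, θ1=180°, e=3)
t=3 rotate(0, -90) ⇒ joint angles (θ0=90°, θ1=180°, e=3)
t=4 rotate(0, -90) ⇒ joint angles (θ0=90°, θ1=180°, e=3)
t=5 extend(1) ⇒ joint angles (θ0=90°, θ1=180°, e=3)
t=6 extend(-1) ⇒ joint angles (θ0=90°, θ1=180°, e=2)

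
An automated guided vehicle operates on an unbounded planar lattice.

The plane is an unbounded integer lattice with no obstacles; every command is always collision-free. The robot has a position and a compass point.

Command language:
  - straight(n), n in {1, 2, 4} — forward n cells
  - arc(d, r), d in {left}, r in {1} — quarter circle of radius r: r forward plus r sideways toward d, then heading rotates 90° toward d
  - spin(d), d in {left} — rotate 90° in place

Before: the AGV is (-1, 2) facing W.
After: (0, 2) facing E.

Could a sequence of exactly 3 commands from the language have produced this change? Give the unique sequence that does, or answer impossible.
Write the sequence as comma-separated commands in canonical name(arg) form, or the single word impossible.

key: order matters: swapping spin(left) and straight(1) lands elsewhere
begin: (-1, 2) facing W
1. spin(left) → (-1, 2) facing S
2. spin(left) → (-1, 2) facing E
3. straight(1) → (0, 2) facing E
uniquely the one of 125 3-step routes that fits.

spin(left), spin(left), straight(1)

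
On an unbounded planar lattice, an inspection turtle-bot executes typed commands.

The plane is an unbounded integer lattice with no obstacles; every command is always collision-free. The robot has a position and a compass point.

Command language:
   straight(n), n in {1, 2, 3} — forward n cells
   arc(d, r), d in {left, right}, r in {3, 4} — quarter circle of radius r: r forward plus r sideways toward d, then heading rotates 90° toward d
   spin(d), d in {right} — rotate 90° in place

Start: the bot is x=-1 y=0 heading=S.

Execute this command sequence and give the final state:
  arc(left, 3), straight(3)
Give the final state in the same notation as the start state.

t0: x=-1 y=0 heading=S
[1] after arc(left, 3): x=2 y=-3 heading=E
[2] after straight(3): x=5 y=-3 heading=E

x=5 y=-3 heading=E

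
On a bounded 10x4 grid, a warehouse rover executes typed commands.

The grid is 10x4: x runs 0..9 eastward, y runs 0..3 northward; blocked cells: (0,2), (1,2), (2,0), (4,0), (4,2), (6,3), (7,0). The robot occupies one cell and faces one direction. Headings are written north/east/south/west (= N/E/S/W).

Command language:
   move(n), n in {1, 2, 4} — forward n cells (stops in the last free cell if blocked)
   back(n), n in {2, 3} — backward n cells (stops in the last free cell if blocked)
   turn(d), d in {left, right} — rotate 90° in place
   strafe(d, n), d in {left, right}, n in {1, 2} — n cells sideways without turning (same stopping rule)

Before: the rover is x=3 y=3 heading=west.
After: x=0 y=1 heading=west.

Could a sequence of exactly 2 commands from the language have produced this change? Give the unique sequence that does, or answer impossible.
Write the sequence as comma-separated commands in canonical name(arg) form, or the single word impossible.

key: running move(4) before strafe(left, 2) would end elsewhere — order is forced
begin: x=3 y=3 heading=west
t=1 strafe(left, 2) ⇒ x=3 y=1 heading=west
t=2 move(4) ⇒ x=0 y=1 heading=west
no other 2-command option fits: unique.

strafe(left, 2), move(4)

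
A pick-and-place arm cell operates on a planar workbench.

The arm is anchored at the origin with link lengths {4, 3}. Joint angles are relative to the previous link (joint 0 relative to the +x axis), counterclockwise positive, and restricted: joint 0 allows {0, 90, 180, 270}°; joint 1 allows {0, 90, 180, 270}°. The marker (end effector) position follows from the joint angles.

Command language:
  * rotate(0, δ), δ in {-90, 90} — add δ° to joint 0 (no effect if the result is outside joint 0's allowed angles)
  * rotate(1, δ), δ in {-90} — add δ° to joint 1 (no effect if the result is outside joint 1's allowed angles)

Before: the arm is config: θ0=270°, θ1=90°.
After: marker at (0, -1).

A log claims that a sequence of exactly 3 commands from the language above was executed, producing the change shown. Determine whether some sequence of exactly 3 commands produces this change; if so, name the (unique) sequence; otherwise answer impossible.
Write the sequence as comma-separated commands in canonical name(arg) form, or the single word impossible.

begin: config: θ0=270°, θ1=90°
1. rotate(1, -90) → config: θ0=270°, θ1=0°
2. rotate(1, -90) → config: θ0=270°, θ1=270°
3. rotate(1, -90) → config: θ0=270°, θ1=180°
no rival 3-sequence matches.

rotate(1, -90), rotate(1, -90), rotate(1, -90)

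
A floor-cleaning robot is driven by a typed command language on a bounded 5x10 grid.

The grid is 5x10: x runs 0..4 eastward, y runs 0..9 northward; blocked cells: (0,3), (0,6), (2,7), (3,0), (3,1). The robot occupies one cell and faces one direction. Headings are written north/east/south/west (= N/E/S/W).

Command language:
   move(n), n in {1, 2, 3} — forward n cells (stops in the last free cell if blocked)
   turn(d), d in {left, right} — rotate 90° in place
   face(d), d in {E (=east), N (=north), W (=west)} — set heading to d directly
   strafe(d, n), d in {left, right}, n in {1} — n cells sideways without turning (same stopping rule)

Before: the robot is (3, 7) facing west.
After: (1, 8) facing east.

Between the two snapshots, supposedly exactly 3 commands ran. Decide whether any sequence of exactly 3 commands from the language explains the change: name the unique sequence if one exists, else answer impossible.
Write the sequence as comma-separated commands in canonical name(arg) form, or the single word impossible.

key: order matters: swapping strafe(right, 1) and face(E) lands elsewhere
start: (3, 7) facing west
1. strafe(right, 1) → (3, 8) facing west
2. move(2) → (1, 8) facing west
3. face(E) → (1, 8) facing east
no rival 3-sequence matches.

strafe(right, 1), move(2), face(E)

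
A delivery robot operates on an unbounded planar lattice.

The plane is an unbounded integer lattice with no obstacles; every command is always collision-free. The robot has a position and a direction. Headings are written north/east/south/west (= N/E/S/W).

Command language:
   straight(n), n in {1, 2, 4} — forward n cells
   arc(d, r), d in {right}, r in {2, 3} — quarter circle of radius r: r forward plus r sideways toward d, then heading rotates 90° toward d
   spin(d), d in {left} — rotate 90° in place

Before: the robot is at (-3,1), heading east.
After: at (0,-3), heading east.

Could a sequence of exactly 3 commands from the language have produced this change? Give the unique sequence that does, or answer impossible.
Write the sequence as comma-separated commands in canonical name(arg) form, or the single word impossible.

arc(right, 3), straight(1), spin(left)

key: heading stays E — rotations cancel among the 3 commands
start: at (-3,1), heading east
1. arc(right, 3) → at (0,-2), heading south
2. straight(1) → at (0,-3), heading south
3. spin(left) → at (0,-3), heading east
no other 3-command option fits: unique.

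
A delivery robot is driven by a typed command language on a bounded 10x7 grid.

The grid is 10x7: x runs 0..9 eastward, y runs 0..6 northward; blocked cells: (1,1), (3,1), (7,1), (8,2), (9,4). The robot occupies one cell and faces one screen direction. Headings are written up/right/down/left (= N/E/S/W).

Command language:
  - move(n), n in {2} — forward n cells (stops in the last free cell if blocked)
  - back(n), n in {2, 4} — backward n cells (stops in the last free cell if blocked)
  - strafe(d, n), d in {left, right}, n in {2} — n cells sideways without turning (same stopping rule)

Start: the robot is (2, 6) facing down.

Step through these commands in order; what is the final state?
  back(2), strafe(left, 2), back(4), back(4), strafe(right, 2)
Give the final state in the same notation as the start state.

(2, 6) facing down

from: (2, 6) facing down
1. back(2) → (2, 6) facing down
2. strafe(left, 2) → (4, 6) facing down
3. back(4) → (4, 6) facing down
4. back(4) → (4, 6) facing down
5. strafe(right, 2) → (2, 6) facing down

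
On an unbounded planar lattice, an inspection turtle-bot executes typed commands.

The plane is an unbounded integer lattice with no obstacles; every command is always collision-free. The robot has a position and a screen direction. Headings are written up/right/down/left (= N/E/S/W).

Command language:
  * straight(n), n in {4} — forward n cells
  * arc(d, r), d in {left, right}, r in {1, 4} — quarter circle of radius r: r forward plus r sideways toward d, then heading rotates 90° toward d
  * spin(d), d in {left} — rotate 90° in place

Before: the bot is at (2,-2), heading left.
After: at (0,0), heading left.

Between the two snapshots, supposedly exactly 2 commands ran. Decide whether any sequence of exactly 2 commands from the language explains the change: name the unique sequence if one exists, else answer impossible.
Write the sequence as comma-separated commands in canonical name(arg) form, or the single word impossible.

key: running arc(left, 1) before arc(right, 1) would end elsewhere — order is forced
initial: at (2,-2), heading left
step 1 (arc(right, 1)): at (1,-1), heading up
step 2 (arc(left, 1)): at (0,0), heading left
no rival 2-sequence matches.

arc(right, 1), arc(left, 1)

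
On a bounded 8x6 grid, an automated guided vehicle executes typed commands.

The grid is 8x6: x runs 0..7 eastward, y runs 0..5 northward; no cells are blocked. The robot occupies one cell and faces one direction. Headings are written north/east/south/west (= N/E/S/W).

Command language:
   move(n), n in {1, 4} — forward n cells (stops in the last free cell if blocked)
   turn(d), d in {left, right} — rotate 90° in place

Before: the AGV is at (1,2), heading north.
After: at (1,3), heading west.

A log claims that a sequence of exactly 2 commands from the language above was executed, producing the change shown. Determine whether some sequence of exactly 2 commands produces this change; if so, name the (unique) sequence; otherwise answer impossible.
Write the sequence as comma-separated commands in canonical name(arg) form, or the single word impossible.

key: position moved to (1,3) AND the heading swung to W — translation plus rotation needed
begin: at (1,2), heading north
step 1 (move(1)): at (1,3), heading north
step 2 (turn(left)): at (1,3), heading west
no other 2-command option fits: unique.

move(1), turn(left)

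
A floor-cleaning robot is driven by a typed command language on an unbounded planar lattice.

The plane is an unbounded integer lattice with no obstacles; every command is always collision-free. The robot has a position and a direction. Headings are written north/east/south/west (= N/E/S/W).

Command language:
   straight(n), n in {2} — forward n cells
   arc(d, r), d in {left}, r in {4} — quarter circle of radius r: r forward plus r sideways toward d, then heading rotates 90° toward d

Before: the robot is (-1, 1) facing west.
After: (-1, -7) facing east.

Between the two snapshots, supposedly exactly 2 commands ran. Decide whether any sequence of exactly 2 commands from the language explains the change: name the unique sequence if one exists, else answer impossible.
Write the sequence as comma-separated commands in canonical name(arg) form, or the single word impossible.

arc(left, 4), arc(left, 4)

key: position moved to (-1,-7) AND the heading swung to E — translation plus rotation needed
from: (-1, 1) facing west
[1] after arc(left, 4): (-5, -3) facing south
[2] after arc(left, 4): (-1, -7) facing east
no other 2-command option fits: unique.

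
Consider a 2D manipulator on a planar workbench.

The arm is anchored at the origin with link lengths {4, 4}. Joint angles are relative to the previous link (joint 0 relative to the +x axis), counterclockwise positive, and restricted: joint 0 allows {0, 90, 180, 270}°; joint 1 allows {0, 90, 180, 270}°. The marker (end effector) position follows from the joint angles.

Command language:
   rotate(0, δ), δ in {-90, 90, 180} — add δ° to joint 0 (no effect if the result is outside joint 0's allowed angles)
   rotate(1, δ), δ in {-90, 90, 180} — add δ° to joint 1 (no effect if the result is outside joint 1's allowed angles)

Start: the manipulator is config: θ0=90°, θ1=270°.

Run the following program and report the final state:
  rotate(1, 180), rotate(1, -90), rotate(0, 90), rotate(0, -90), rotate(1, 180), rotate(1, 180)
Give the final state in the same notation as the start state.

from: config: θ0=90°, θ1=270°
t=1 rotate(1, 180) ⇒ config: θ0=90°, θ1=90°
t=2 rotate(1, -90) ⇒ config: θ0=90°, θ1=0°
t=3 rotate(0, 90) ⇒ config: θ0=180°, θ1=0°
t=4 rotate(0, -90) ⇒ config: θ0=90°, θ1=0°
t=5 rotate(1, 180) ⇒ config: θ0=90°, θ1=180°
t=6 rotate(1, 180) ⇒ config: θ0=90°, θ1=0°

config: θ0=90°, θ1=0°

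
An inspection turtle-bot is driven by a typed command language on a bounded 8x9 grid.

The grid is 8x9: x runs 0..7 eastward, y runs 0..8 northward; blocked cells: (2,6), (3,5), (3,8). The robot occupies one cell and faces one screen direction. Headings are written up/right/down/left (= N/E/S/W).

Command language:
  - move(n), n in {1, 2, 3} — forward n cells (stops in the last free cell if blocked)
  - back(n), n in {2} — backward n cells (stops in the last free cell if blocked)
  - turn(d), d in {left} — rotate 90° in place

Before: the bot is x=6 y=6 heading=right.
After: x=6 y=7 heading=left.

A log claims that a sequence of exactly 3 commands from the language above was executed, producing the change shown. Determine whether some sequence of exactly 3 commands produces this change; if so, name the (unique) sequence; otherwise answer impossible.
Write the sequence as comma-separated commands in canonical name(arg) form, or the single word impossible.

turn(left), move(1), turn(left)

key: position moved to (6,7) AND the heading swung to W — translation plus rotation needed
t0: x=6 y=6 heading=right
[1] after turn(left): x=6 y=6 heading=up
[2] after move(1): x=6 y=7 heading=up
[3] after turn(left): x=6 y=7 heading=left
no other 3-command option fits: unique.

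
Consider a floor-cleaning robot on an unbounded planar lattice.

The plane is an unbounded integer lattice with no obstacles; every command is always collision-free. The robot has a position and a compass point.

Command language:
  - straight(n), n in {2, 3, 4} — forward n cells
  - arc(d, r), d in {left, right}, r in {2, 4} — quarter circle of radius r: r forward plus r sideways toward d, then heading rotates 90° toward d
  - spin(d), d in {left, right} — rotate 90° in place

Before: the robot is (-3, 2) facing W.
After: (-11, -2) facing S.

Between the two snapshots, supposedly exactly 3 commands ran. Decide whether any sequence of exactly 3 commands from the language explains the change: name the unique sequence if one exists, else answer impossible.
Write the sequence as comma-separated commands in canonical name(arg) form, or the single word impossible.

straight(2), straight(2), arc(left, 4)

key: running arc(left, 4) before straight(2) would end elsewhere — order is forced
begin: (-3, 2) facing W
step 1 (straight(2)): (-5, 2) facing W
step 2 (straight(2)): (-7, 2) facing W
step 3 (arc(left, 4)): (-11, -2) facing S
all 729 alternatives checked — unique.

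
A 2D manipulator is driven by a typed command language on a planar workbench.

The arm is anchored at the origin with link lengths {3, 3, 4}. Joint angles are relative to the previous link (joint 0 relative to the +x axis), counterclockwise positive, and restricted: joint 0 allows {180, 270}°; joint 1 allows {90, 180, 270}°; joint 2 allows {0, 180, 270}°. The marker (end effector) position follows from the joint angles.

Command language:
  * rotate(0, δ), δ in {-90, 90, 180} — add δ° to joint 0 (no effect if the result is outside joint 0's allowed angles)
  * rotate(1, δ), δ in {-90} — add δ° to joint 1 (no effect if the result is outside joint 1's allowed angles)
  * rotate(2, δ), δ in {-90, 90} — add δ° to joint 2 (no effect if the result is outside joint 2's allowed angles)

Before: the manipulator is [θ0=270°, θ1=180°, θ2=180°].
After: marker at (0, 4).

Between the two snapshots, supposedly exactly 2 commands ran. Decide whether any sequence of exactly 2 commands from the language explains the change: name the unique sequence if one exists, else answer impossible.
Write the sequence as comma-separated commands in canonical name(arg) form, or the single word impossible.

from: [θ0=270°, θ1=180°, θ2=180°]
1. rotate(2, 90) → [θ0=270°, θ1=180°, θ2=270°]
2. rotate(2, 90) → [θ0=270°, θ1=180°, θ2=0°]
uniquely the one of 36 2-step routes that fits.

rotate(2, 90), rotate(2, 90)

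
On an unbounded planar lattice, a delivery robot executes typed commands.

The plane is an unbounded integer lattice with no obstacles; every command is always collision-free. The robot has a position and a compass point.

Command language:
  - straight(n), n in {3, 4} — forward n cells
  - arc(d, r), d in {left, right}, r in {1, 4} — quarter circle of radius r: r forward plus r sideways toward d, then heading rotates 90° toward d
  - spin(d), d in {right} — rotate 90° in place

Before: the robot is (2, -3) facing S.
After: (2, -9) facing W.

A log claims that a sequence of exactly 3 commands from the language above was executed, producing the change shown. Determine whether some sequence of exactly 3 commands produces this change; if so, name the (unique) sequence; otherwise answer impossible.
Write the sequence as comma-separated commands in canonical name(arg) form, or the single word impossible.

key: position moved to (2,-9) AND the heading swung to W — translation plus rotation needed
from: (2, -3) facing S
1. straight(3) → (2, -6) facing S
2. straight(3) → (2, -9) facing S
3. spin(right) → (2, -9) facing W
uniquely the one of 343 3-step routes that fits.

straight(3), straight(3), spin(right)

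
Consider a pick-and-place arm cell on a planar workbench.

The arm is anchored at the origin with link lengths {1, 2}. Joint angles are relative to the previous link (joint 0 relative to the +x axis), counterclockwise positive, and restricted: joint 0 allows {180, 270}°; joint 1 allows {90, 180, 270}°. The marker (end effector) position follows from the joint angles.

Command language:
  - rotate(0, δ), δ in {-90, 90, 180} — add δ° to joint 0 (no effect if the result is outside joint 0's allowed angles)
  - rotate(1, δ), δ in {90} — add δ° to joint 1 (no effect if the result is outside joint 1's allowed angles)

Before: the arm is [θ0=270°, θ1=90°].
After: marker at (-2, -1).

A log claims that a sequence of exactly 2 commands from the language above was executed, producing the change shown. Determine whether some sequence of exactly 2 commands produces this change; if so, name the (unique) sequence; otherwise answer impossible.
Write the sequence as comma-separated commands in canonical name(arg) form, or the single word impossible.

from: [θ0=270°, θ1=90°]
1. rotate(1, 90) → [θ0=270°, θ1=180°]
2. rotate(1, 90) → [θ0=270°, θ1=270°]
no rival 2-sequence matches.

rotate(1, 90), rotate(1, 90)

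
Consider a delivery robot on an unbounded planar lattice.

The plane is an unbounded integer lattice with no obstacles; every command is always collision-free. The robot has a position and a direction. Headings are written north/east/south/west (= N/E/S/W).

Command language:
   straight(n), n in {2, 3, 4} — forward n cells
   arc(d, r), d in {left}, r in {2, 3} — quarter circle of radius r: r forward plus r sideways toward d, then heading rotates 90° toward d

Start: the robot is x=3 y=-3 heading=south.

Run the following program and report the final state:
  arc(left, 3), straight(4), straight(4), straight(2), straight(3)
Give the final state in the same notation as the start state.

x=19 y=-6 heading=east

begin: x=3 y=-3 heading=south
[1] after arc(left, 3): x=6 y=-6 heading=east
[2] after straight(4): x=10 y=-6 heading=east
[3] after straight(4): x=14 y=-6 heading=east
[4] after straight(2): x=16 y=-6 heading=east
[5] after straight(3): x=19 y=-6 heading=east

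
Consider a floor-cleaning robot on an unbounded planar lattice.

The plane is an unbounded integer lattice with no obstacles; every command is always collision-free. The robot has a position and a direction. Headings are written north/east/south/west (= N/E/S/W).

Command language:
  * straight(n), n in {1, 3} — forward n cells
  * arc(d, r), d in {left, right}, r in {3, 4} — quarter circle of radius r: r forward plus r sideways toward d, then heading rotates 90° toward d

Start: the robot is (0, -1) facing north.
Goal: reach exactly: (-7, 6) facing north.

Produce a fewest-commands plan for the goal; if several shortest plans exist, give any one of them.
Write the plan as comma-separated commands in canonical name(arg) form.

t0: (0, -1) facing north
1. arc(left, 4) → (-4, 3) facing west
2. arc(right, 3) → (-7, 6) facing north
minimal: 2 command(s), checked below 2.

arc(left, 4), arc(right, 3)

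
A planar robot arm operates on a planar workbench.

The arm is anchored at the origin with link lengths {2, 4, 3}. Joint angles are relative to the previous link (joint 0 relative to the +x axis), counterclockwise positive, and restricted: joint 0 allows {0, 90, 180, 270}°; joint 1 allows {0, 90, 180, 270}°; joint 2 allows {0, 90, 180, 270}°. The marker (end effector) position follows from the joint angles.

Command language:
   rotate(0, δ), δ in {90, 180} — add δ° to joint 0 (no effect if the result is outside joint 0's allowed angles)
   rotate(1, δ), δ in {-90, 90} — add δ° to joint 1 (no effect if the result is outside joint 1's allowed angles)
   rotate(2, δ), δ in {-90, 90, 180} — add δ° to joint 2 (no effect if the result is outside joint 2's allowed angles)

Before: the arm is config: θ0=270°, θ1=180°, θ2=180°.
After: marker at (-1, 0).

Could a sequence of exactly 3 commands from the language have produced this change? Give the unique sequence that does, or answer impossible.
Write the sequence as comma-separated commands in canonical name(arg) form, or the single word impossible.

from: config: θ0=270°, θ1=180°, θ2=180°
[1] after rotate(0, 90): config: θ0=0°, θ1=180°, θ2=180°
[2] after rotate(0, 90): config: θ0=90°, θ1=180°, θ2=180°
[3] after rotate(0, 90): config: θ0=180°, θ1=180°, θ2=180°
uniquely the one of 343 3-step routes that fits.

rotate(0, 90), rotate(0, 90), rotate(0, 90)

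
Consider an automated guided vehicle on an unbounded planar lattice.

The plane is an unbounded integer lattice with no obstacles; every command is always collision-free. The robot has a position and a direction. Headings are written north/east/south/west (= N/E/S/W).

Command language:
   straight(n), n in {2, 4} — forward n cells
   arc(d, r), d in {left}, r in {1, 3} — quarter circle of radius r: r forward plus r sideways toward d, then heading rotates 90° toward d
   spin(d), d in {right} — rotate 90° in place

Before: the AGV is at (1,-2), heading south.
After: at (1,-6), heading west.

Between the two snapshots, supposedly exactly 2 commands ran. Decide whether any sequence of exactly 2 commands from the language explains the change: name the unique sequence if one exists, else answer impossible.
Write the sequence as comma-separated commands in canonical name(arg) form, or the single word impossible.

straight(4), spin(right)

key: running spin(right) before straight(4) would end elsewhere — order is forced
begin: at (1,-2), heading south
step 1 (straight(4)): at (1,-6), heading south
step 2 (spin(right)): at (1,-6), heading west
uniquely the one of 25 2-step routes that fits.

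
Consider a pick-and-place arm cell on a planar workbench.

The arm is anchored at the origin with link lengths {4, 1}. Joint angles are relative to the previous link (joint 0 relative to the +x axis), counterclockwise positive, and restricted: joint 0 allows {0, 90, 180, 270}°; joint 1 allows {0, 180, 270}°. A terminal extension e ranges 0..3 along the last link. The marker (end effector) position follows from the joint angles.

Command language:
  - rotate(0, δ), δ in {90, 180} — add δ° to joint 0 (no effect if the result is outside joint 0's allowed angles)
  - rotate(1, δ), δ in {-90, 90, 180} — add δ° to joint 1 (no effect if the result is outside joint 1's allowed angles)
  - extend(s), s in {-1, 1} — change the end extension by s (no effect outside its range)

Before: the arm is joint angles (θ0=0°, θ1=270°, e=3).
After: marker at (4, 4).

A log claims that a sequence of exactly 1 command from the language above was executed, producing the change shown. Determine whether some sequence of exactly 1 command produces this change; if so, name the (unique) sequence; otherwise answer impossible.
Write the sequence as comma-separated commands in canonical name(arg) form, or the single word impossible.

rotate(0, 90)

from: joint angles (θ0=0°, θ1=270°, e=3)
t=1 rotate(0, 90) ⇒ joint angles (θ0=90°, θ1=270°, e=3)
all 7 alternatives checked — unique.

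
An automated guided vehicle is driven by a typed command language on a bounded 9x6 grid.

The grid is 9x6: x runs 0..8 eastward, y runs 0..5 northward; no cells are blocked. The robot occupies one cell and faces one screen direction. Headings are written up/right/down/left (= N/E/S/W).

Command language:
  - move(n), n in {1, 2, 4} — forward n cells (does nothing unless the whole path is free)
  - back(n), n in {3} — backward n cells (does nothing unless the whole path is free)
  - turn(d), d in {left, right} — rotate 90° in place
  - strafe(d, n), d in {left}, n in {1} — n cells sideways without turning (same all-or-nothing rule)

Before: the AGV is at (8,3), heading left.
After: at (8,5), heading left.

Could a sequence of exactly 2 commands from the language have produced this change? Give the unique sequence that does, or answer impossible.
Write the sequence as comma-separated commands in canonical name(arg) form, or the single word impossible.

impossible

every 2-command combo misses the target.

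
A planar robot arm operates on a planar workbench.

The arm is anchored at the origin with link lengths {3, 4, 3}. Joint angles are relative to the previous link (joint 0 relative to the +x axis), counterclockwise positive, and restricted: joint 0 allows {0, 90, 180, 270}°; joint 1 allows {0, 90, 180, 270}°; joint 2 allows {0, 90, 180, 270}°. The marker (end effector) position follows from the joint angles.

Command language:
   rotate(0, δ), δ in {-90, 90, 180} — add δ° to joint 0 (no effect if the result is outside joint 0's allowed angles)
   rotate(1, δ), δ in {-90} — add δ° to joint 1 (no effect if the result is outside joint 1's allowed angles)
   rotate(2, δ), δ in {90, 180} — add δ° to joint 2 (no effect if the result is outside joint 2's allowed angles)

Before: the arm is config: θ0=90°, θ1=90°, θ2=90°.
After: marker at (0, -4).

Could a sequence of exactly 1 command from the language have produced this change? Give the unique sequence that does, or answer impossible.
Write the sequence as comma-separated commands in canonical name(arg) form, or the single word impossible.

rotate(0, 90)

begin: config: θ0=90°, θ1=90°, θ2=90°
[1] after rotate(0, 90): config: θ0=180°, θ1=90°, θ2=90°
uniquely the one of 6 1-step routes that fits.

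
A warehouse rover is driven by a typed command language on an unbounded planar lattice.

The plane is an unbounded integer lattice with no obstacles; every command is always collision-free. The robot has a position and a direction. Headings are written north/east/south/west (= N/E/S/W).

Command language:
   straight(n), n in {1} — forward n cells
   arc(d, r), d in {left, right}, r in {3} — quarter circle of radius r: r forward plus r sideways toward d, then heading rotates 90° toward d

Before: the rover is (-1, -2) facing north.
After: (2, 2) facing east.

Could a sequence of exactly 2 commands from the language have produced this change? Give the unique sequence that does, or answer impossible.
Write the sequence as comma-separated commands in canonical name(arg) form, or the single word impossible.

key: cell and facing (now E) both changed — the 2 commands mix motion and turning
initial: (-1, -2) facing north
step 1 (straight(1)): (-1, -1) facing north
step 2 (arc(right, 3)): (2, 2) facing east
no rival 2-sequence matches.

straight(1), arc(right, 3)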